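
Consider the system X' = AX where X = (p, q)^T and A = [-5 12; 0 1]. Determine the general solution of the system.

p(t) = c_1e^(-5t) - 2c_2e^(t), q(t) = -c_2e^(t)

Coefficient matrix A = [[-5, 12], [0, 1]].
Characteristic polynomial det(A - λI) = λ^2 + 4λ - 5 = 0.
Eigenvalues λ = -5, 1.
For λ=-5: (A-λI) row 1 is [0, 12], so an eigenvector is (1, 0).
For λ=1: (A-λI) row 1 is [-6, 12], so an eigenvector is (-2, -1).
General solution: c_1e^(-5t)(1,0) + c_2e^(t)(-2,-1).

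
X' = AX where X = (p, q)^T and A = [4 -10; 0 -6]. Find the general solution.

p(t) = C_1e^(4t) - C_2e^(-6t), q(t) = -C_2e^(-6t)

Coefficient matrix A = [[4, -10], [0, -6]].
Characteristic polynomial det(A - λI) = λ^2 + 2λ - 24 = 0.
Eigenvalues λ = 4, -6.
For λ=4: (A-λI) row 1 is [0, -10], so an eigenvector is (1, 0).
For λ=-6: (A-λI) row 1 is [10, -10], so an eigenvector is (-1, -1).
General solution: C_1e^(4t)(1,0) + C_2e^(-6t)(-1,-1).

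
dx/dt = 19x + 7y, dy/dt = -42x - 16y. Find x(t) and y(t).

x(t) = c_1e^(-2t) - c_2e^(5t), y(t) = -3c_1e^(-2t) + 2c_2e^(5t)

Coefficient matrix A = [[19, 7], [-42, -16]].
Characteristic polynomial det(A - λI) = λ^2 - 3λ - 10 = 0.
Eigenvalues λ = -2, 5.
For λ=-2: (A-λI) row 1 is [21, 7], so an eigenvector is (1, -3).
For λ=5: (A-λI) row 1 is [14, 7], so an eigenvector is (-1, 2).
General solution: c_1e^(-2t)(1,-3) + c_2e^(5t)(-1,2).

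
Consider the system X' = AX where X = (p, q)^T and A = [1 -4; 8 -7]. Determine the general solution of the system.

Coefficient matrix A = [[1, -4], [8, -7]].
Characteristic polynomial det(A - λI) = λ^2 + 6λ + 25 = 0.
Eigenvalues λ = -3 ± 4i (complex conjugate pair).
For λ=-3+4i: an eigenvector is (0,1) - i(-1,-1) = (0 + i, 1 + i).
A real fundamental pair from Re and Im of e^((-3+4i)t)v: X_1 = e^(-3t)(cos(4t)·(0,1) + sin(4t)·(-1,-1)), X_2 = e^(-3t)(sin(4t)·(0,1) - cos(4t)·(-1,-1)).
General solution: K_1X_1 + K_2X_2.

p(t) = -K_1e^(-3t)sin(4t) + K_2e^(-3t)cos(4t), q(t) = -K_1e^(-3t)sin(4t) + K_1e^(-3t)cos(4t) + K_2e^(-3t)sin(4t) + K_2e^(-3t)cos(4t)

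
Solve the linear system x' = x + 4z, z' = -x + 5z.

x(t) = -2K_1e^(3t) - 2K_2te^(3t) - K_2e^(3t), z(t) = -K_1e^(3t) - K_2te^(3t) - K_2e^(3t)

Coefficient matrix A = [[1, 4], [-1, 5]].
Characteristic polynomial det(A - λI) = λ^2 - 6λ + 9 = 0.
Single eigenvalue λ = 3 with algebraic multiplicity 2.
Eigenvector v = (-2,-1); generalized eigenvector w with (A-λI)w=v is (-1,-1).
General solution: e^(3t)[K_1·v + K_2·(t·v + w)].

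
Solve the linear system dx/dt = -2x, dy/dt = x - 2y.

x(t) = -c_2e^(-2t), y(t) = -c_1e^(-2t) - c_2te^(-2t) + 3c_2e^(-2t)

Coefficient matrix A = [[-2, 0], [1, -2]].
Characteristic polynomial det(A - λI) = λ^2 + 4λ + 4 = 0.
Single eigenvalue λ = -2 with algebraic multiplicity 2.
Eigenvector v = (0,-1); generalized eigenvector w with (A-λI)w=v is (-1,3).
General solution: e^(-2t)[c_1·v + c_2·(t·v + w)].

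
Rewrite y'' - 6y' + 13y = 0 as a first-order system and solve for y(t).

Let x_1 = y, x_2 = y'. Then x_1' = x_2 and x_2' = -13x_1 + 6x_2.
A = [[0,1],[-13,6]]; det(A-λI) = λ^2 - 6λ + 13.
Eigenvalues λ = 3 ± 2i.

y(t) = C_1e^(3t)cos(2t) + C_2e^(3t)sin(2t)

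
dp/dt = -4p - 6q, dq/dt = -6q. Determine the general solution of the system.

p(t) = -3C_1e^(-6t) + C_2e^(-4t), q(t) = -C_1e^(-6t)

Coefficient matrix A = [[-4, -6], [0, -6]].
Characteristic polynomial det(A - λI) = λ^2 + 10λ + 24 = 0.
Eigenvalues λ = -6, -4.
For λ=-6: (A-λI) row 1 is [2, -6], so an eigenvector is (-3, -1).
For λ=-4: (A-λI) row 1 is [0, -6], so an eigenvector is (1, 0).
General solution: C_1e^(-6t)(-3,-1) + C_2e^(-4t)(1,0).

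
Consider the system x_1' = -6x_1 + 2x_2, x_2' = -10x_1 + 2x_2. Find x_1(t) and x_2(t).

x_1(t) = -C_1e^(-2t)sin(2t) + C_2e^(-2t)cos(2t), x_2(t) = -2C_1e^(-2t)sin(2t) - C_1e^(-2t)cos(2t) - C_2e^(-2t)sin(2t) + 2C_2e^(-2t)cos(2t)

Coefficient matrix A = [[-6, 2], [-10, 2]].
Characteristic polynomial det(A - λI) = λ^2 + 4λ + 8 = 0.
Eigenvalues λ = -2 ± 2i (complex conjugate pair).
For λ=-2+2i: an eigenvector is (0,-1) - i(-1,-2) = (0 + i, -1 + 2i).
A real fundamental pair from Re and Im of e^((-2+2i)t)v: X_1 = e^(-2t)(cos(2t)·(0,-1) + sin(2t)·(-1,-2)), X_2 = e^(-2t)(sin(2t)·(0,-1) - cos(2t)·(-1,-2)).
General solution: C_1X_1 + C_2X_2.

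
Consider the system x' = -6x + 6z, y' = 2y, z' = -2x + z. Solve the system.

Coefficient matrix A = [[-6, 0, 6], [0, 2, 0], [-2, 0, 1]].
det(A - λI) = 0 gives eigenvalues λ = -2, 2, -3.
For λ=-2: eigenvector (-3,0,-2).
For λ=2: eigenvector (0,1,0).
For λ=-3: eigenvector (2,0,1).
General solution: K_1e^(-2t)(-3,0,-2) + K_2e^(2t)(0,1,0) + K_3e^(-3t)(2,0,1).

x(t) = -3K_1e^(-2t) + 2K_3e^(-3t), y(t) = K_2e^(2t), z(t) = -2K_1e^(-2t) + K_3e^(-3t)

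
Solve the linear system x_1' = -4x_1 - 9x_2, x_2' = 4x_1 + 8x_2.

x_1(t) = -3c_1e^(2t) - 3c_2te^(2t) + 2c_2e^(2t), x_2(t) = 2c_1e^(2t) + 2c_2te^(2t) - c_2e^(2t)

Coefficient matrix A = [[-4, -9], [4, 8]].
Characteristic polynomial det(A - λI) = λ^2 - 4λ + 4 = 0.
Single eigenvalue λ = 2 with algebraic multiplicity 2.
Eigenvector v = (-3,2); generalized eigenvector w with (A-λI)w=v is (2,-1).
General solution: e^(2t)[c_1·v + c_2·(t·v + w)].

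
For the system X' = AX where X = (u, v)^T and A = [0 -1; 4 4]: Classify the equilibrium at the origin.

A = [[0,-1],[4,4]]; det(A-λI) = λ^2 - 4λ + 4.
repeated λ = 2 with a single eigenvector.

unstable improper node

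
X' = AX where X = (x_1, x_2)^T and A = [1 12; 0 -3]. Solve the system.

x_1(t) = 3c_1e^(-3t) - c_2e^(t), x_2(t) = -c_1e^(-3t)

Coefficient matrix A = [[1, 12], [0, -3]].
Characteristic polynomial det(A - λI) = λ^2 + 2λ - 3 = 0.
Eigenvalues λ = -3, 1.
For λ=-3: (A-λI) row 1 is [4, 12], so an eigenvector is (3, -1).
For λ=1: (A-λI) row 1 is [0, 12], so an eigenvector is (-1, 0).
General solution: c_1e^(-3t)(3,-1) + c_2e^(t)(-1,0).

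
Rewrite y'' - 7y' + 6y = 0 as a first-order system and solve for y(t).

Let x_1 = y, x_2 = y'. Then x_1' = x_2 and x_2' = -6x_1 + 7x_2.
A = [[0,1],[-6,7]]; det(A-λI) = λ^2 - 7λ + 6.
Eigenvalues λ = 6, 1 with eigenvectors (1,6), (1,1).

y(t) = c_1e^(6t) + c_2e^(t)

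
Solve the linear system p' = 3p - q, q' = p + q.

p(t) = -c_1e^(2t) - c_2te^(2t) + 2c_2e^(2t), q(t) = -c_1e^(2t) - c_2te^(2t) + 3c_2e^(2t)

Coefficient matrix A = [[3, -1], [1, 1]].
Characteristic polynomial det(A - λI) = λ^2 - 4λ + 4 = 0.
Single eigenvalue λ = 2 with algebraic multiplicity 2.
Eigenvector v = (-1,-1); generalized eigenvector w with (A-λI)w=v is (2,3).
General solution: e^(2t)[c_1·v + c_2·(t·v + w)].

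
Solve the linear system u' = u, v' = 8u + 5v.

u(t) = C_1e^(t), v(t) = -2C_1e^(t) + C_2e^(5t)

Coefficient matrix A = [[1, 0], [8, 5]].
Characteristic polynomial det(A - λI) = λ^2 - 6λ + 5 = 0.
Eigenvalues λ = 1, 5.
For λ=1: (A-λI) row 2 is [8, 4], so an eigenvector is (1, -2).
For λ=5: (A-λI) row 1 is [-4, 0], so an eigenvector is (0, 1).
General solution: C_1e^(t)(1,-2) + C_2e^(5t)(0,1).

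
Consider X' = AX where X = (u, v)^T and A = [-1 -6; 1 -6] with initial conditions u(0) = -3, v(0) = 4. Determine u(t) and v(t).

u(t) = -33e^(-3t) + 30e^(-4t), v(t) = -11e^(-3t) + 15e^(-4t)

Coefficient matrix A = [[-1, -6], [1, -6]].
Characteristic polynomial det(A - λI) = λ^2 + 7λ + 12 = 0.
Eigenvalues λ = -4, -3.
For λ=-4: (A-λI) row 1 is [3, -6], so an eigenvector is (-2, -1).
For λ=-3: (A-λI) row 1 is [2, -6], so an eigenvector is (-3, -1).
General solution: K_1e^(-4t)(-2,-1) + K_2e^(-3t)(-3,-1).
Applying u(0)=-3, v(0)=4 gives K_1=-15, K_2=11.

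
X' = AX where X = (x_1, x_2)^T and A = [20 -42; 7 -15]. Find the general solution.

x_1(t) = -2C_1e^(-t) - 3C_2e^(6t), x_2(t) = -C_1e^(-t) - C_2e^(6t)

Coefficient matrix A = [[20, -42], [7, -15]].
Characteristic polynomial det(A - λI) = λ^2 - 5λ - 6 = 0.
Eigenvalues λ = -1, 6.
For λ=-1: (A-λI) row 1 is [21, -42], so an eigenvector is (-2, -1).
For λ=6: (A-λI) row 1 is [14, -42], so an eigenvector is (-3, -1).
General solution: C_1e^(-t)(-2,-1) + C_2e^(6t)(-3,-1).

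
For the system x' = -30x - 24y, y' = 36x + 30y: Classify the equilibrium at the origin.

saddle

A = [[-30,-24],[36,30]]; det(A-λI) = λ^2 - 36.
λ = 6, -6: opposite signs.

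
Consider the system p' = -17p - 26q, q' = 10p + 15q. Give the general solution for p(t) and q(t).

p(t) = -3c_1e^(-t)sin(2t) + 2c_1e^(-t)cos(2t) + 2c_2e^(-t)sin(2t) + 3c_2e^(-t)cos(2t), q(t) = 2c_1e^(-t)sin(2t) - c_1e^(-t)cos(2t) - c_2e^(-t)sin(2t) - 2c_2e^(-t)cos(2t)

Coefficient matrix A = [[-17, -26], [10, 15]].
Characteristic polynomial det(A - λI) = λ^2 + 2λ + 5 = 0.
Eigenvalues λ = -1 ± 2i (complex conjugate pair).
For λ=-1+2i: an eigenvector is (2,-1) - i(-3,2) = (2 + 3i, -1 - 2i).
A real fundamental pair from Re and Im of e^((-1+2i)t)v: X_1 = e^(-t)(cos(2t)·(2,-1) + sin(2t)·(-3,2)), X_2 = e^(-t)(sin(2t)·(2,-1) - cos(2t)·(-3,2)).
General solution: c_1X_1 + c_2X_2.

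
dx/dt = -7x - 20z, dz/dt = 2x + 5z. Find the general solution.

x(t) = C_1e^(-t)sin(2t) + 3C_1e^(-t)cos(2t) + 3C_2e^(-t)sin(2t) - C_2e^(-t)cos(2t), z(t) = -C_1e^(-t)cos(2t) - C_2e^(-t)sin(2t)

Coefficient matrix A = [[-7, -20], [2, 5]].
Characteristic polynomial det(A - λI) = λ^2 + 2λ + 5 = 0.
Eigenvalues λ = -1 ± 2i (complex conjugate pair).
For λ=-1+2i: an eigenvector is (3,-1) - i(1,0) = (3 - i, -1).
A real fundamental pair from Re and Im of e^((-1+2i)t)v: X_1 = e^(-t)(cos(2t)·(3,-1) + sin(2t)·(1,0)), X_2 = e^(-t)(sin(2t)·(3,-1) - cos(2t)·(1,0)).
General solution: C_1X_1 + C_2X_2.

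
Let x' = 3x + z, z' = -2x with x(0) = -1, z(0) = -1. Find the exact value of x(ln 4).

A = [[3,1],[-2,0]]; eigenvalues λ = 2, 1.
Eigenvectors: (-1,1) for λ=2, (-1,2) for λ=1.
From the initial condition, c_1 = 3, c_2 = -2.
x(ln 4) = (3)(4^2)(-1) + (-2)(4^1)(-1) = -40.

-40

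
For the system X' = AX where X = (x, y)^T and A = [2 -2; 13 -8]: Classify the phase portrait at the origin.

stable spiral

A = [[2,-2],[13,-8]]; det(A-λI) = λ^2 + 6λ + 10.
λ = -3 ± i: negative real part.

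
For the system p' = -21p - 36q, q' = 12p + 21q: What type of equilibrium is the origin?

A = [[-21,-36],[12,21]]; det(A-λI) = λ^2 - 9.
λ = 3, -3: opposite signs.

saddle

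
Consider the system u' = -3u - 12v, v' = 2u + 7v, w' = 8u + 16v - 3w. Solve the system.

Coefficient matrix A = [[-3, -12, 0], [2, 7, 0], [8, 16, -3]].
det(A - λI) = 0 gives eigenvalues λ = 1, 3, -3.
For λ=1: eigenvector (3,-1,2).
For λ=3: eigenvector (-2,1,0).
For λ=-3: eigenvector (0,0,1).
General solution: K_1e^(t)(3,-1,2) + K_2e^(3t)(-2,1,0) + K_3e^(-3t)(0,0,1).

u(t) = 3K_1e^(t) - 2K_2e^(3t), v(t) = -K_1e^(t) + K_2e^(3t), w(t) = 2K_1e^(t) + K_3e^(-3t)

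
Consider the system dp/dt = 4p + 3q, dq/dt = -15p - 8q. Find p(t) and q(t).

p(t) = -c_1e^(-2t)sin(3t) + c_2e^(-2t)cos(3t), q(t) = 2c_1e^(-2t)sin(3t) - c_1e^(-2t)cos(3t) - c_2e^(-2t)sin(3t) - 2c_2e^(-2t)cos(3t)

Coefficient matrix A = [[4, 3], [-15, -8]].
Characteristic polynomial det(A - λI) = λ^2 + 4λ + 13 = 0.
Eigenvalues λ = -2 ± 3i (complex conjugate pair).
For λ=-2+3i: an eigenvector is (0,-1) - i(-1,2) = (0 + i, -1 - 2i).
A real fundamental pair from Re and Im of e^((-2+3i)t)v: X_1 = e^(-2t)(cos(3t)·(0,-1) + sin(3t)·(-1,2)), X_2 = e^(-2t)(sin(3t)·(0,-1) - cos(3t)·(-1,2)).
General solution: c_1X_1 + c_2X_2.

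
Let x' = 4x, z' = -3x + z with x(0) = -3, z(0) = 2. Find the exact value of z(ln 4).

764

A = [[4,0],[-3,1]]; eigenvalues λ = 4, 1.
Eigenvectors: (-1,1) for λ=4, (0,1) for λ=1.
From the initial condition, c_1 = 3, c_2 = -1.
z(ln 4) = (3)(4^4)(1) + (-1)(4^1)(1) = 764.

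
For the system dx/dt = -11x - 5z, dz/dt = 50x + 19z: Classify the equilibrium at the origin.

A = [[-11,-5],[50,19]]; det(A-λI) = λ^2 - 8λ + 41.
λ = 4 ± 5i: positive real part.

unstable spiral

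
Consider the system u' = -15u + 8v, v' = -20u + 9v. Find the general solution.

u(t) = c_1e^(-3t)sin(4t) - c_1e^(-3t)cos(4t) - c_2e^(-3t)sin(4t) - c_2e^(-3t)cos(4t), v(t) = 2c_1e^(-3t)sin(4t) - c_1e^(-3t)cos(4t) - c_2e^(-3t)sin(4t) - 2c_2e^(-3t)cos(4t)

Coefficient matrix A = [[-15, 8], [-20, 9]].
Characteristic polynomial det(A - λI) = λ^2 + 6λ + 25 = 0.
Eigenvalues λ = -3 ± 4i (complex conjugate pair).
For λ=-3+4i: an eigenvector is (-1,-1) - i(1,2) = (-1 - i, -1 - 2i).
A real fundamental pair from Re and Im of e^((-3+4i)t)v: X_1 = e^(-3t)(cos(4t)·(-1,-1) + sin(4t)·(1,2)), X_2 = e^(-3t)(sin(4t)·(-1,-1) - cos(4t)·(1,2)).
General solution: c_1X_1 + c_2X_2.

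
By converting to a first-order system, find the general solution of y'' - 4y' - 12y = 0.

y(t) = c_1e^(-2t) + c_2e^(6t)

Let x_1 = y, x_2 = y'. Then x_1' = x_2 and x_2' = 12x_1 + 4x_2.
A = [[0,1],[12,4]]; det(A-λI) = λ^2 - 4λ - 12.
Eigenvalues λ = -2, 6 with eigenvectors (1,-2), (1,6).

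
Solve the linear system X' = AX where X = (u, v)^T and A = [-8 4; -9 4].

Coefficient matrix A = [[-8, 4], [-9, 4]].
Characteristic polynomial det(A - λI) = λ^2 + 4λ + 4 = 0.
Single eigenvalue λ = -2 with algebraic multiplicity 2.
Eigenvector v = (2,3); generalized eigenvector w with (A-λI)w=v is (1,2).
General solution: e^(-2t)[c_1·v + c_2·(t·v + w)].

u(t) = 2c_1e^(-2t) + 2c_2te^(-2t) + c_2e^(-2t), v(t) = 3c_1e^(-2t) + 3c_2te^(-2t) + 2c_2e^(-2t)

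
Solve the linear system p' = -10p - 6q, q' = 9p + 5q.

p(t) = K_1e^(-4t) + 2K_2e^(-t), q(t) = -K_1e^(-4t) - 3K_2e^(-t)

Coefficient matrix A = [[-10, -6], [9, 5]].
Characteristic polynomial det(A - λI) = λ^2 + 5λ + 4 = 0.
Eigenvalues λ = -4, -1.
For λ=-4: (A-λI) row 1 is [-6, -6], so an eigenvector is (1, -1).
For λ=-1: (A-λI) row 1 is [-9, -6], so an eigenvector is (2, -3).
General solution: K_1e^(-4t)(1,-1) + K_2e^(-t)(2,-3).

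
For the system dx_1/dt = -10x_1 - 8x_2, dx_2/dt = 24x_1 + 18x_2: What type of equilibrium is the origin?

unstable node

A = [[-10,-8],[24,18]]; det(A-λI) = λ^2 - 8λ + 12.
λ = 6, 2: both positive.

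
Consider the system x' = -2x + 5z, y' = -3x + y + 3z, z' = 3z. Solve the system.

Coefficient matrix A = [[-2, 0, 5], [-3, 1, 3], [0, 0, 3]].
det(A - λI) = 0 gives eigenvalues λ = -2, 1, 3.
For λ=-2: eigenvector (1,1,0).
For λ=1: eigenvector (0,1,0).
For λ=3: eigenvector (1,0,1).
General solution: K_1e^(-2t)(1,1,0) + K_2e^(t)(0,1,0) + K_3e^(3t)(1,0,1).

x(t) = K_1e^(-2t) + K_3e^(3t), y(t) = K_1e^(-2t) + K_2e^(t), z(t) = K_3e^(3t)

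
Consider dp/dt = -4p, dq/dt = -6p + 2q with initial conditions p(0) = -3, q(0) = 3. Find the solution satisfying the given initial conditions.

p(t) = -3e^(-4t), q(t) = 6e^(2t) - 3e^(-4t)

Coefficient matrix A = [[-4, 0], [-6, 2]].
Characteristic polynomial det(A - λI) = λ^2 + 2λ - 8 = 0.
Eigenvalues λ = -4, 2.
For λ=-4: (A-λI) row 2 is [-6, 6], so an eigenvector is (-1, -1).
For λ=2: (A-λI) row 1 is [-6, 0], so an eigenvector is (0, 1).
General solution: K_1e^(-4t)(-1,-1) + K_2e^(2t)(0,1).
Applying p(0)=-3, q(0)=3 gives K_1=3, K_2=6.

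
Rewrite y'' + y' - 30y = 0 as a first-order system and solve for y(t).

y(t) = c_1e^(-6t) + c_2e^(5t)

Let x_1 = y, x_2 = y'. Then x_1' = x_2 and x_2' = 30x_1 - x_2.
A = [[0,1],[30,-1]]; det(A-λI) = λ^2 + λ - 30.
Eigenvalues λ = -6, 5 with eigenvectors (1,-6), (1,5).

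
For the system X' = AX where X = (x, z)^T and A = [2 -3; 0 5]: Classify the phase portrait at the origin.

A = [[2,-3],[0,5]]; det(A-λI) = λ^2 - 7λ + 10.
λ = 2, 5: both positive.

unstable node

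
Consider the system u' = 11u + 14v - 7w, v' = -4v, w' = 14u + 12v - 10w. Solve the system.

u(t) = K_1e^(4t) + K_3e^(-3t), v(t) = K_2e^(-4t), w(t) = K_1e^(4t) + 2K_2e^(-4t) + 2K_3e^(-3t)

Coefficient matrix A = [[11, 14, -7], [0, -4, 0], [14, 12, -10]].
det(A - λI) = 0 gives eigenvalues λ = 4, -4, -3.
For λ=4: eigenvector (1,0,1).
For λ=-4: eigenvector (0,1,2).
For λ=-3: eigenvector (1,0,2).
General solution: K_1e^(4t)(1,0,1) + K_2e^(-4t)(0,1,2) + K_3e^(-3t)(1,0,2).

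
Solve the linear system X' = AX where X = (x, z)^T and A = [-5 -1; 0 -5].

x(t) = c_1e^(-5t) + c_2te^(-5t) - c_2e^(-5t), z(t) = -c_2e^(-5t)

Coefficient matrix A = [[-5, -1], [0, -5]].
Characteristic polynomial det(A - λI) = λ^2 + 10λ + 25 = 0.
Single eigenvalue λ = -5 with algebraic multiplicity 2.
Eigenvector v = (1,0); generalized eigenvector w with (A-λI)w=v is (-1,-1).
General solution: e^(-5t)[c_1·v + c_2·(t·v + w)].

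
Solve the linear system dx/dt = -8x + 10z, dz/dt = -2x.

Coefficient matrix A = [[-8, 10], [-2, 0]].
Characteristic polynomial det(A - λI) = λ^2 + 8λ + 20 = 0.
Eigenvalues λ = -4 ± 2i (complex conjugate pair).
For λ=-4+2i: an eigenvector is (-1,0) - i(2,1) = (-1 - 2i, 0 - i).
A real fundamental pair from Re and Im of e^((-4+2i)t)v: X_1 = e^(-4t)(cos(2t)·(-1,0) + sin(2t)·(2,1)), X_2 = e^(-4t)(sin(2t)·(-1,0) - cos(2t)·(2,1)).
General solution: c_1X_1 + c_2X_2.

x(t) = 2c_1e^(-4t)sin(2t) - c_1e^(-4t)cos(2t) - c_2e^(-4t)sin(2t) - 2c_2e^(-4t)cos(2t), z(t) = c_1e^(-4t)sin(2t) - c_2e^(-4t)cos(2t)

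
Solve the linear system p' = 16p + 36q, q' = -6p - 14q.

Coefficient matrix A = [[16, 36], [-6, -14]].
Characteristic polynomial det(A - λI) = λ^2 - 2λ - 8 = 0.
Eigenvalues λ = -2, 4.
For λ=-2: (A-λI) row 1 is [18, 36], so an eigenvector is (-2, 1).
For λ=4: (A-λI) row 1 is [12, 36], so an eigenvector is (3, -1).
General solution: C_1e^(-2t)(-2,1) + C_2e^(4t)(3,-1).

p(t) = -2C_1e^(-2t) + 3C_2e^(4t), q(t) = C_1e^(-2t) - C_2e^(4t)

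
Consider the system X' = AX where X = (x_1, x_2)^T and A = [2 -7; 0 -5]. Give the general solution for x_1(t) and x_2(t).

Coefficient matrix A = [[2, -7], [0, -5]].
Characteristic polynomial det(A - λI) = λ^2 + 3λ - 10 = 0.
Eigenvalues λ = 2, -5.
For λ=2: (A-λI) row 1 is [0, -7], so an eigenvector is (-1, 0).
For λ=-5: (A-λI) row 1 is [7, -7], so an eigenvector is (1, 1).
General solution: C_1e^(2t)(-1,0) + C_2e^(-5t)(1,1).

x_1(t) = -C_1e^(2t) + C_2e^(-5t), x_2(t) = C_2e^(-5t)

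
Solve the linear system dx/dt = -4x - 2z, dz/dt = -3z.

Coefficient matrix A = [[-4, -2], [0, -3]].
Characteristic polynomial det(A - λI) = λ^2 + 7λ + 12 = 0.
Eigenvalues λ = -4, -3.
For λ=-4: (A-λI) row 1 is [0, -2], so an eigenvector is (1, 0).
For λ=-3: (A-λI) row 1 is [-1, -2], so an eigenvector is (2, -1).
General solution: C_1e^(-4t)(1,0) + C_2e^(-3t)(2,-1).

x(t) = C_1e^(-4t) + 2C_2e^(-3t), z(t) = -C_2e^(-3t)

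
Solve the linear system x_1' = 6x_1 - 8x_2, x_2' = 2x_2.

x_1(t) = -K_1e^(6t) + 2K_2e^(2t), x_2(t) = K_2e^(2t)

Coefficient matrix A = [[6, -8], [0, 2]].
Characteristic polynomial det(A - λI) = λ^2 - 8λ + 12 = 0.
Eigenvalues λ = 6, 2.
For λ=6: (A-λI) row 1 is [0, -8], so an eigenvector is (-1, 0).
For λ=2: (A-λI) row 1 is [4, -8], so an eigenvector is (2, 1).
General solution: K_1e^(6t)(-1,0) + K_2e^(2t)(2,1).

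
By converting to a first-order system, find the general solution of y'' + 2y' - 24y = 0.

y(t) = c_1e^(-6t) + c_2e^(4t)

Let x_1 = y, x_2 = y'. Then x_1' = x_2 and x_2' = 24x_1 - 2x_2.
A = [[0,1],[24,-2]]; det(A-λI) = λ^2 + 2λ - 24.
Eigenvalues λ = -6, 4 with eigenvectors (1,-6), (1,4).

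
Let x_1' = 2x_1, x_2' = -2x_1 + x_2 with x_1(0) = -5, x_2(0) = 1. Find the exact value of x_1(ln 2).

-20

A = [[2,0],[-2,1]]; eigenvalues λ = 2, 1.
Eigenvectors: (-1,2) for λ=2, (0,-1) for λ=1.
From the initial condition, c_1 = 5, c_2 = 9.
x_1(ln 2) = (5)(2^2)(-1) + (9)(2^1)(0) = -20.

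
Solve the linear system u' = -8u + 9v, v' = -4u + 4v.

u(t) = 3C_1e^(-2t) + 3C_2te^(-2t) + C_2e^(-2t), v(t) = 2C_1e^(-2t) + 2C_2te^(-2t) + C_2e^(-2t)

Coefficient matrix A = [[-8, 9], [-4, 4]].
Characteristic polynomial det(A - λI) = λ^2 + 4λ + 4 = 0.
Single eigenvalue λ = -2 with algebraic multiplicity 2.
Eigenvector v = (3,2); generalized eigenvector w with (A-λI)w=v is (1,1).
General solution: e^(-2t)[C_1·v + C_2·(t·v + w)].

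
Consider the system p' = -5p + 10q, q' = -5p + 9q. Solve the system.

p(t) = -c_1e^(2t)sin(t) + 3c_1e^(2t)cos(t) + 3c_2e^(2t)sin(t) + c_2e^(2t)cos(t), q(t) = -c_1e^(2t)sin(t) + 2c_1e^(2t)cos(t) + 2c_2e^(2t)sin(t) + c_2e^(2t)cos(t)

Coefficient matrix A = [[-5, 10], [-5, 9]].
Characteristic polynomial det(A - λI) = λ^2 - 4λ + 5 = 0.
Eigenvalues λ = 2 ± i (complex conjugate pair).
For λ=2+i: an eigenvector is (3,2) - i(-1,-1) = (3 + i, 2 + i).
A real fundamental pair from Re and Im of e^((2+i)t)v: X_1 = e^(2t)(cos(t)·(3,2) + sin(t)·(-1,-1)), X_2 = e^(2t)(sin(t)·(3,2) - cos(t)·(-1,-1)).
General solution: c_1X_1 + c_2X_2.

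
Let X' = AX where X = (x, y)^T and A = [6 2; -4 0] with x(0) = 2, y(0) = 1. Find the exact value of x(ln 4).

A = [[6,2],[-4,0]]; eigenvalues λ = 2, 4.
Eigenvectors: (-1,2) for λ=2, (1,-1) for λ=4.
From the initial condition, c_1 = 3, c_2 = 5.
x(ln 4) = (3)(4^2)(-1) + (5)(4^4)(1) = 1232.

1232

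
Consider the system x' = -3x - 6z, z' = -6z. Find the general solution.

x(t) = K_1e^(-3t) + 2K_2e^(-6t), z(t) = K_2e^(-6t)

Coefficient matrix A = [[-3, -6], [0, -6]].
Characteristic polynomial det(A - λI) = λ^2 + 9λ + 18 = 0.
Eigenvalues λ = -3, -6.
For λ=-3: (A-λI) row 1 is [0, -6], so an eigenvector is (1, 0).
For λ=-6: (A-λI) row 1 is [3, -6], so an eigenvector is (2, 1).
General solution: K_1e^(-3t)(1,0) + K_2e^(-6t)(2,1).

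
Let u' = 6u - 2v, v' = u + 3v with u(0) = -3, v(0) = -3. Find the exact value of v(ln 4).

-768

A = [[6,-2],[1,3]]; eigenvalues λ = 4, 5.
Eigenvectors: (1,1) for λ=4, (2,1) for λ=5.
From the initial condition, c_1 = -3, c_2 = 0.
v(ln 4) = (-3)(4^4)(1) + (0)(4^5)(1) = -768.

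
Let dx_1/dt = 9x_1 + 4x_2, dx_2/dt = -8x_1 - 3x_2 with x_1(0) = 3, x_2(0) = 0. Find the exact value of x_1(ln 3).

1449

A = [[9,4],[-8,-3]]; eigenvalues λ = 5, 1.
Eigenvectors: (-1,1) for λ=5, (-1,2) for λ=1.
From the initial condition, c_1 = -6, c_2 = 3.
x_1(ln 3) = (-6)(3^5)(-1) + (3)(3^1)(-1) = 1449.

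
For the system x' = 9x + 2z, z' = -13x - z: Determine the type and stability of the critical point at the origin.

unstable spiral

A = [[9,2],[-13,-1]]; det(A-λI) = λ^2 - 8λ + 17.
λ = 4 ± i: positive real part.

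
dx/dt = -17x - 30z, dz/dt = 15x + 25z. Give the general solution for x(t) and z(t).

x(t) = -c_1e^(4t)sin(3t) + 3c_1e^(4t)cos(3t) + 3c_2e^(4t)sin(3t) + c_2e^(4t)cos(3t), z(t) = c_1e^(4t)sin(3t) - 2c_1e^(4t)cos(3t) - 2c_2e^(4t)sin(3t) - c_2e^(4t)cos(3t)

Coefficient matrix A = [[-17, -30], [15, 25]].
Characteristic polynomial det(A - λI) = λ^2 - 8λ + 25 = 0.
Eigenvalues λ = 4 ± 3i (complex conjugate pair).
For λ=4+3i: an eigenvector is (3,-2) - i(-1,1) = (3 + i, -2 - i).
A real fundamental pair from Re and Im of e^((4+3i)t)v: X_1 = e^(4t)(cos(3t)·(3,-2) + sin(3t)·(-1,1)), X_2 = e^(4t)(sin(3t)·(3,-2) - cos(3t)·(-1,1)).
General solution: c_1X_1 + c_2X_2.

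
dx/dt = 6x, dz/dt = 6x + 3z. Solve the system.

x(t) = -C_1e^(6t), z(t) = -2C_1e^(6t) - C_2e^(3t)

Coefficient matrix A = [[6, 0], [6, 3]].
Characteristic polynomial det(A - λI) = λ^2 - 9λ + 18 = 0.
Eigenvalues λ = 6, 3.
For λ=6: (A-λI) row 2 is [6, -3], so an eigenvector is (-1, -2).
For λ=3: (A-λI) row 1 is [3, 0], so an eigenvector is (0, -1).
General solution: C_1e^(6t)(-1,-2) + C_2e^(3t)(0,-1).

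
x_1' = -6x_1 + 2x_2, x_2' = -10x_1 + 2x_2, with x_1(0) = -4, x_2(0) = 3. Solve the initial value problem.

x_1(t) = 11e^(-2t)sin(2t) - 4e^(-2t)cos(2t), x_2(t) = 26e^(-2t)sin(2t) + 3e^(-2t)cos(2t)

Coefficient matrix A = [[-6, 2], [-10, 2]].
Characteristic polynomial det(A - λI) = λ^2 + 4λ + 8 = 0.
Eigenvalues λ = -2 ± 2i (complex conjugate pair).
For λ=-2+2i: an eigenvector is (0,-1) - i(-1,-2) = (0 + i, -1 + 2i).
A real fundamental pair from Re and Im of e^((-2+2i)t)v: X_1 = e^(-2t)(cos(2t)·(0,-1) + sin(2t)·(-1,-2)), X_2 = e^(-2t)(sin(2t)·(0,-1) - cos(2t)·(-1,-2)).
General solution: c_1X_1 + c_2X_2.
Applying x_1(0)=-4, x_2(0)=3 gives c_1=-11, c_2=-4.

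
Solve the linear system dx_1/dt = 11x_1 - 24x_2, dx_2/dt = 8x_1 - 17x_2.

Coefficient matrix A = [[11, -24], [8, -17]].
Characteristic polynomial det(A - λI) = λ^2 + 6λ + 5 = 0.
Eigenvalues λ = -1, -5.
For λ=-1: (A-λI) row 1 is [12, -24], so an eigenvector is (-2, -1).
For λ=-5: (A-λI) row 1 is [16, -24], so an eigenvector is (3, 2).
General solution: C_1e^(-t)(-2,-1) + C_2e^(-5t)(3,2).

x_1(t) = -2C_1e^(-t) + 3C_2e^(-5t), x_2(t) = -C_1e^(-t) + 2C_2e^(-5t)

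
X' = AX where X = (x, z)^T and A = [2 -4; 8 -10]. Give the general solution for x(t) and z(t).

x(t) = -C_1e^(-2t) - C_2e^(-6t), z(t) = -C_1e^(-2t) - 2C_2e^(-6t)

Coefficient matrix A = [[2, -4], [8, -10]].
Characteristic polynomial det(A - λI) = λ^2 + 8λ + 12 = 0.
Eigenvalues λ = -2, -6.
For λ=-2: (A-λI) row 1 is [4, -4], so an eigenvector is (-1, -1).
For λ=-6: (A-λI) row 1 is [8, -4], so an eigenvector is (-1, -2).
General solution: C_1e^(-2t)(-1,-1) + C_2e^(-6t)(-1,-2).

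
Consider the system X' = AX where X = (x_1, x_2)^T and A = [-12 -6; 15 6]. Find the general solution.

Coefficient matrix A = [[-12, -6], [15, 6]].
Characteristic polynomial det(A - λI) = λ^2 + 6λ + 18 = 0.
Eigenvalues λ = -3 ± 3i (complex conjugate pair).
For λ=-3+3i: an eigenvector is (-1,1) - i(1,-2) = (-1 - i, 1 + 2i).
A real fundamental pair from Re and Im of e^((-3+3i)t)v: X_1 = e^(-3t)(cos(3t)·(-1,1) + sin(3t)·(1,-2)), X_2 = e^(-3t)(sin(3t)·(-1,1) - cos(3t)·(1,-2)).
General solution: K_1X_1 + K_2X_2.

x_1(t) = K_1e^(-3t)sin(3t) - K_1e^(-3t)cos(3t) - K_2e^(-3t)sin(3t) - K_2e^(-3t)cos(3t), x_2(t) = -2K_1e^(-3t)sin(3t) + K_1e^(-3t)cos(3t) + K_2e^(-3t)sin(3t) + 2K_2e^(-3t)cos(3t)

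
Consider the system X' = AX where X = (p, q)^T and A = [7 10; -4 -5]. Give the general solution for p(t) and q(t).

Coefficient matrix A = [[7, 10], [-4, -5]].
Characteristic polynomial det(A - λI) = λ^2 - 2λ + 5 = 0.
Eigenvalues λ = 1 ± 2i (complex conjugate pair).
For λ=1+2i: an eigenvector is (1,-1) - i(-2,1) = (1 + 2i, -1 - i).
A real fundamental pair from Re and Im of e^((1+2i)t)v: X_1 = e^(t)(cos(2t)·(1,-1) + sin(2t)·(-2,1)), X_2 = e^(t)(sin(2t)·(1,-1) - cos(2t)·(-2,1)).
General solution: C_1X_1 + C_2X_2.

p(t) = -2C_1e^(t)sin(2t) + C_1e^(t)cos(2t) + C_2e^(t)sin(2t) + 2C_2e^(t)cos(2t), q(t) = C_1e^(t)sin(2t) - C_1e^(t)cos(2t) - C_2e^(t)sin(2t) - C_2e^(t)cos(2t)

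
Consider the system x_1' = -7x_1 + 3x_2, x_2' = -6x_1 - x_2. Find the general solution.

Coefficient matrix A = [[-7, 3], [-6, -1]].
Characteristic polynomial det(A - λI) = λ^2 + 8λ + 25 = 0.
Eigenvalues λ = -4 ± 3i (complex conjugate pair).
For λ=-4+3i: an eigenvector is (1,1) - i(0,-1) = (1, 1 + i).
A real fundamental pair from Re and Im of e^((-4+3i)t)v: X_1 = e^(-4t)(cos(3t)·(1,1) + sin(3t)·(0,-1)), X_2 = e^(-4t)(sin(3t)·(1,1) - cos(3t)·(0,-1)).
General solution: c_1X_1 + c_2X_2.

x_1(t) = c_1e^(-4t)cos(3t) + c_2e^(-4t)sin(3t), x_2(t) = -c_1e^(-4t)sin(3t) + c_1e^(-4t)cos(3t) + c_2e^(-4t)sin(3t) + c_2e^(-4t)cos(3t)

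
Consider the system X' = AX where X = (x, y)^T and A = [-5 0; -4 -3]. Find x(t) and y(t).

Coefficient matrix A = [[-5, 0], [-4, -3]].
Characteristic polynomial det(A - λI) = λ^2 + 8λ + 15 = 0.
Eigenvalues λ = -5, -3.
For λ=-5: (A-λI) row 2 is [-4, 2], so an eigenvector is (-1, -2).
For λ=-3: (A-λI) row 1 is [-2, 0], so an eigenvector is (0, 1).
General solution: c_1e^(-5t)(-1,-2) + c_2e^(-3t)(0,1).

x(t) = -c_1e^(-5t), y(t) = -2c_1e^(-5t) + c_2e^(-3t)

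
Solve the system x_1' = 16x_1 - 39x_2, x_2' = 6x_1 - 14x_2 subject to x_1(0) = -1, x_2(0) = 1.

Coefficient matrix A = [[16, -39], [6, -14]].
Characteristic polynomial det(A - λI) = λ^2 - 2λ + 10 = 0.
Eigenvalues λ = 1 ± 3i (complex conjugate pair).
For λ=1+3i: an eigenvector is (-2,-1) - i(3,1) = (-2 - 3i, -1 - i).
A real fundamental pair from Re and Im of e^((1+3i)t)v: X_1 = e^(t)(cos(3t)·(-2,-1) + sin(3t)·(3,1)), X_2 = e^(t)(sin(3t)·(-2,-1) - cos(3t)·(3,1)).
General solution: C_1X_1 + C_2X_2.
Applying x_1(0)=-1, x_2(0)=1 gives C_1=-4, C_2=3.

x_1(t) = -18e^(t)sin(3t) - e^(t)cos(3t), x_2(t) = -7e^(t)sin(3t) + e^(t)cos(3t)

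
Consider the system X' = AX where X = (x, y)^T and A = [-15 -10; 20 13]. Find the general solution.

x(t) = -2K_1e^(-t)sin(2t) + K_1e^(-t)cos(2t) + K_2e^(-t)sin(2t) + 2K_2e^(-t)cos(2t), y(t) = 3K_1e^(-t)sin(2t) - K_1e^(-t)cos(2t) - K_2e^(-t)sin(2t) - 3K_2e^(-t)cos(2t)

Coefficient matrix A = [[-15, -10], [20, 13]].
Characteristic polynomial det(A - λI) = λ^2 + 2λ + 5 = 0.
Eigenvalues λ = -1 ± 2i (complex conjugate pair).
For λ=-1+2i: an eigenvector is (1,-1) - i(-2,3) = (1 + 2i, -1 - 3i).
A real fundamental pair from Re and Im of e^((-1+2i)t)v: X_1 = e^(-t)(cos(2t)·(1,-1) + sin(2t)·(-2,3)), X_2 = e^(-t)(sin(2t)·(1,-1) - cos(2t)·(-2,3)).
General solution: K_1X_1 + K_2X_2.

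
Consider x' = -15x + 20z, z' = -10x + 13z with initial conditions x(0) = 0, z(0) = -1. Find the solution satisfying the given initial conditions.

Coefficient matrix A = [[-15, 20], [-10, 13]].
Characteristic polynomial det(A - λI) = λ^2 + 2λ + 5 = 0.
Eigenvalues λ = -1 ± 2i (complex conjugate pair).
For λ=-1+2i: an eigenvector is (-1,-1) - i(-3,-2) = (-1 + 3i, -1 + 2i).
A real fundamental pair from Re and Im of e^((-1+2i)t)v: X_1 = e^(-t)(cos(2t)·(-1,-1) + sin(2t)·(-3,-2)), X_2 = e^(-t)(sin(2t)·(-1,-1) - cos(2t)·(-3,-2)).
General solution: C_1X_1 + C_2X_2.
Applying x(0)=0, z(0)=-1 gives C_1=3, C_2=1.

x(t) = -10e^(-t)sin(2t), z(t) = -7e^(-t)sin(2t) - e^(-t)cos(2t)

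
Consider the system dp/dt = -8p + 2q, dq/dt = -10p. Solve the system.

Coefficient matrix A = [[-8, 2], [-10, 0]].
Characteristic polynomial det(A - λI) = λ^2 + 8λ + 20 = 0.
Eigenvalues λ = -4 ± 2i (complex conjugate pair).
For λ=-4+2i: an eigenvector is (0,1) - i(1,2) = (0 - i, 1 - 2i).
A real fundamental pair from Re and Im of e^((-4+2i)t)v: X_1 = e^(-4t)(cos(2t)·(0,1) + sin(2t)·(1,2)), X_2 = e^(-4t)(sin(2t)·(0,1) - cos(2t)·(1,2)).
General solution: K_1X_1 + K_2X_2.

p(t) = K_1e^(-4t)sin(2t) - K_2e^(-4t)cos(2t), q(t) = 2K_1e^(-4t)sin(2t) + K_1e^(-4t)cos(2t) + K_2e^(-4t)sin(2t) - 2K_2e^(-4t)cos(2t)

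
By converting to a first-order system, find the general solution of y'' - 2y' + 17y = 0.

y(t) = K_1e^(t)cos(4t) + K_2e^(t)sin(4t)

Let x_1 = y, x_2 = y'. Then x_1' = x_2 and x_2' = -17x_1 + 2x_2.
A = [[0,1],[-17,2]]; det(A-λI) = λ^2 - 2λ + 17.
Eigenvalues λ = 1 ± 4i.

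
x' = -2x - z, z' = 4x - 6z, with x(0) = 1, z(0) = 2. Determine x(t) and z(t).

Coefficient matrix A = [[-2, -1], [4, -6]].
Characteristic polynomial det(A - λI) = λ^2 + 8λ + 16 = 0.
Single eigenvalue λ = -4 with algebraic multiplicity 2.
Eigenvector v = (-1,-2); generalized eigenvector w with (A-λI)w=v is (-2,-3).
General solution: e^(-4t)[K_1·v + K_2·(t·v + w)].
Applying x(0)=1, z(0)=2 gives K_1=-1, K_2=0.

x(t) = e^(-4t), z(t) = 2e^(-4t)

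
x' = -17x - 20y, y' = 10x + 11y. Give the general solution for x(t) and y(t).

Coefficient matrix A = [[-17, -20], [10, 11]].
Characteristic polynomial det(A - λI) = λ^2 + 6λ + 13 = 0.
Eigenvalues λ = -3 ± 2i (complex conjugate pair).
For λ=-3+2i: an eigenvector is (3,-2) - i(-1,1) = (3 + i, -2 - i).
A real fundamental pair from Re and Im of e^((-3+2i)t)v: X_1 = e^(-3t)(cos(2t)·(3,-2) + sin(2t)·(-1,1)), X_2 = e^(-3t)(sin(2t)·(3,-2) - cos(2t)·(-1,1)).
General solution: c_1X_1 + c_2X_2.

x(t) = -c_1e^(-3t)sin(2t) + 3c_1e^(-3t)cos(2t) + 3c_2e^(-3t)sin(2t) + c_2e^(-3t)cos(2t), y(t) = c_1e^(-3t)sin(2t) - 2c_1e^(-3t)cos(2t) - 2c_2e^(-3t)sin(2t) - c_2e^(-3t)cos(2t)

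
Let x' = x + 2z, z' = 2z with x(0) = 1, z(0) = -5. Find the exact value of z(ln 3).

A = [[1,2],[0,2]]; eigenvalues λ = 1, 2.
Eigenvectors: (-1,0) for λ=1, (-2,-1) for λ=2.
From the initial condition, c_1 = -11, c_2 = 5.
z(ln 3) = (-11)(3^1)(0) + (5)(3^2)(-1) = -45.

-45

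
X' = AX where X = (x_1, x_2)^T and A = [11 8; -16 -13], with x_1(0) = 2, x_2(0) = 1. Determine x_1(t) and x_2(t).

Coefficient matrix A = [[11, 8], [-16, -13]].
Characteristic polynomial det(A - λI) = λ^2 + 2λ - 15 = 0.
Eigenvalues λ = 3, -5.
For λ=3: (A-λI) row 1 is [8, 8], so an eigenvector is (-1, 1).
For λ=-5: (A-λI) row 1 is [16, 8], so an eigenvector is (-1, 2).
General solution: c_1e^(3t)(-1,1) + c_2e^(-5t)(-1,2).
Applying x_1(0)=2, x_2(0)=1 gives c_1=-5, c_2=3.

x_1(t) = 5e^(3t) - 3e^(-5t), x_2(t) = -5e^(3t) + 6e^(-5t)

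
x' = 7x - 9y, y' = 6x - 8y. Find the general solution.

Coefficient matrix A = [[7, -9], [6, -8]].
Characteristic polynomial det(A - λI) = λ^2 + λ - 2 = 0.
Eigenvalues λ = 1, -2.
For λ=1: (A-λI) row 1 is [6, -9], so an eigenvector is (-3, -2).
For λ=-2: (A-λI) row 1 is [9, -9], so an eigenvector is (-1, -1).
General solution: K_1e^(t)(-3,-2) + K_2e^(-2t)(-1,-1).

x(t) = -3K_1e^(t) - K_2e^(-2t), y(t) = -2K_1e^(t) - K_2e^(-2t)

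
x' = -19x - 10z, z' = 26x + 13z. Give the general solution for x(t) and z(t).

x(t) = -2c_1e^(-3t)sin(2t) - c_1e^(-3t)cos(2t) - c_2e^(-3t)sin(2t) + 2c_2e^(-3t)cos(2t), z(t) = 3c_1e^(-3t)sin(2t) + 2c_1e^(-3t)cos(2t) + 2c_2e^(-3t)sin(2t) - 3c_2e^(-3t)cos(2t)

Coefficient matrix A = [[-19, -10], [26, 13]].
Characteristic polynomial det(A - λI) = λ^2 + 6λ + 13 = 0.
Eigenvalues λ = -3 ± 2i (complex conjugate pair).
For λ=-3+2i: an eigenvector is (-1,2) - i(-2,3) = (-1 + 2i, 2 - 3i).
A real fundamental pair from Re and Im of e^((-3+2i)t)v: X_1 = e^(-3t)(cos(2t)·(-1,2) + sin(2t)·(-2,3)), X_2 = e^(-3t)(sin(2t)·(-1,2) - cos(2t)·(-2,3)).
General solution: c_1X_1 + c_2X_2.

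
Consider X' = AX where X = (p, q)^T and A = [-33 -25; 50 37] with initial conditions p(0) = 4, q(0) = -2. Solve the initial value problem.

p(t) = -18e^(2t)sin(5t) + 4e^(2t)cos(5t), q(t) = 26e^(2t)sin(5t) - 2e^(2t)cos(5t)

Coefficient matrix A = [[-33, -25], [50, 37]].
Characteristic polynomial det(A - λI) = λ^2 - 4λ + 29 = 0.
Eigenvalues λ = 2 ± 5i (complex conjugate pair).
For λ=2+5i: an eigenvector is (-2,3) - i(-1,1) = (-2 + i, 3 - i).
A real fundamental pair from Re and Im of e^((2+5i)t)v: X_1 = e^(2t)(cos(5t)·(-2,3) + sin(5t)·(-1,1)), X_2 = e^(2t)(sin(5t)·(-2,3) - cos(5t)·(-1,1)).
General solution: c_1X_1 + c_2X_2.
Applying p(0)=4, q(0)=-2 gives c_1=2, c_2=8.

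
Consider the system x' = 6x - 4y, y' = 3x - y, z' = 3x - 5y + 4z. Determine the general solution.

x(t) = C_2e^(2t) + 4C_3e^(3t), y(t) = C_2e^(2t) + 3C_3e^(3t), z(t) = C_1e^(4t) + C_2e^(2t) + 3C_3e^(3t)

Coefficient matrix A = [[6, -4, 0], [3, -1, 0], [3, -5, 4]].
det(A - λI) = 0 gives eigenvalues λ = 4, 2, 3.
For λ=4: eigenvector (0,0,1).
For λ=2: eigenvector (1,1,1).
For λ=3: eigenvector (4,3,3).
General solution: C_1e^(4t)(0,0,1) + C_2e^(2t)(1,1,1) + C_3e^(3t)(4,3,3).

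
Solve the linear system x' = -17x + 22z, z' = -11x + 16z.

Coefficient matrix A = [[-17, 22], [-11, 16]].
Characteristic polynomial det(A - λI) = λ^2 + λ - 30 = 0.
Eigenvalues λ = 5, -6.
For λ=5: (A-λI) row 1 is [-22, 22], so an eigenvector is (-1, -1).
For λ=-6: (A-λI) row 1 is [-11, 22], so an eigenvector is (-2, -1).
General solution: c_1e^(5t)(-1,-1) + c_2e^(-6t)(-2,-1).

x(t) = -c_1e^(5t) - 2c_2e^(-6t), z(t) = -c_1e^(5t) - c_2e^(-6t)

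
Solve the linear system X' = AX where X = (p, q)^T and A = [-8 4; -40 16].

Coefficient matrix A = [[-8, 4], [-40, 16]].
Characteristic polynomial det(A - λI) = λ^2 - 8λ + 32 = 0.
Eigenvalues λ = 4 ± 4i (complex conjugate pair).
For λ=4+4i: an eigenvector is (0,1) - i(1,3) = (0 - i, 1 - 3i).
A real fundamental pair from Re and Im of e^((4+4i)t)v: X_1 = e^(4t)(cos(4t)·(0,1) + sin(4t)·(1,3)), X_2 = e^(4t)(sin(4t)·(0,1) - cos(4t)·(1,3)).
General solution: C_1X_1 + C_2X_2.

p(t) = C_1e^(4t)sin(4t) - C_2e^(4t)cos(4t), q(t) = 3C_1e^(4t)sin(4t) + C_1e^(4t)cos(4t) + C_2e^(4t)sin(4t) - 3C_2e^(4t)cos(4t)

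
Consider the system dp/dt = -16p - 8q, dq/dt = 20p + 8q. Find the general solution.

p(t) = c_1e^(-4t)sin(4t) + c_1e^(-4t)cos(4t) + c_2e^(-4t)sin(4t) - c_2e^(-4t)cos(4t), q(t) = -c_1e^(-4t)sin(4t) - 2c_1e^(-4t)cos(4t) - 2c_2e^(-4t)sin(4t) + c_2e^(-4t)cos(4t)

Coefficient matrix A = [[-16, -8], [20, 8]].
Characteristic polynomial det(A - λI) = λ^2 + 8λ + 32 = 0.
Eigenvalues λ = -4 ± 4i (complex conjugate pair).
For λ=-4+4i: an eigenvector is (1,-2) - i(1,-1) = (1 - i, -2 + i).
A real fundamental pair from Re and Im of e^((-4+4i)t)v: X_1 = e^(-4t)(cos(4t)·(1,-2) + sin(4t)·(1,-1)), X_2 = e^(-4t)(sin(4t)·(1,-2) - cos(4t)·(1,-1)).
General solution: c_1X_1 + c_2X_2.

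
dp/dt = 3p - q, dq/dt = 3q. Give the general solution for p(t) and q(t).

p(t) = K_1e^(3t) + K_2te^(3t) - 3K_2e^(3t), q(t) = -K_2e^(3t)

Coefficient matrix A = [[3, -1], [0, 3]].
Characteristic polynomial det(A - λI) = λ^2 - 6λ + 9 = 0.
Single eigenvalue λ = 3 with algebraic multiplicity 2.
Eigenvector v = (1,0); generalized eigenvector w with (A-λI)w=v is (-3,-1).
General solution: e^(3t)[K_1·v + K_2·(t·v + w)].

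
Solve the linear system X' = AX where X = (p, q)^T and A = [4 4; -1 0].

p(t) = 2K_1e^(2t) + 2K_2te^(2t) - K_2e^(2t), q(t) = -K_1e^(2t) - K_2te^(2t) + K_2e^(2t)

Coefficient matrix A = [[4, 4], [-1, 0]].
Characteristic polynomial det(A - λI) = λ^2 - 4λ + 4 = 0.
Single eigenvalue λ = 2 with algebraic multiplicity 2.
Eigenvector v = (2,-1); generalized eigenvector w with (A-λI)w=v is (-1,1).
General solution: e^(2t)[K_1·v + K_2·(t·v + w)].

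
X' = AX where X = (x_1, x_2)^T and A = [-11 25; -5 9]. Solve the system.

Coefficient matrix A = [[-11, 25], [-5, 9]].
Characteristic polynomial det(A - λI) = λ^2 + 2λ + 26 = 0.
Eigenvalues λ = -1 ± 5i (complex conjugate pair).
For λ=-1+5i: an eigenvector is (-2,-1) - i(-1,0) = (-2 + i, -1).
A real fundamental pair from Re and Im of e^((-1+5i)t)v: X_1 = e^(-t)(cos(5t)·(-2,-1) + sin(5t)·(-1,0)), X_2 = e^(-t)(sin(5t)·(-2,-1) - cos(5t)·(-1,0)).
General solution: c_1X_1 + c_2X_2.

x_1(t) = -c_1e^(-t)sin(5t) - 2c_1e^(-t)cos(5t) - 2c_2e^(-t)sin(5t) + c_2e^(-t)cos(5t), x_2(t) = -c_1e^(-t)cos(5t) - c_2e^(-t)sin(5t)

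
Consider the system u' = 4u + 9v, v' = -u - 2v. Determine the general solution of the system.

Coefficient matrix A = [[4, 9], [-1, -2]].
Characteristic polynomial det(A - λI) = λ^2 - 2λ + 1 = 0.
Single eigenvalue λ = 1 with algebraic multiplicity 2.
Eigenvector v = (3,-1); generalized eigenvector w with (A-λI)w=v is (1,0).
General solution: e^(t)[K_1·v + K_2·(t·v + w)].

u(t) = 3K_1e^(t) + 3K_2te^(t) + K_2e^(t), v(t) = -K_1e^(t) - K_2te^(t)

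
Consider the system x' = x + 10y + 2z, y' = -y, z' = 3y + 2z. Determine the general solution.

Coefficient matrix A = [[1, 10, 2], [0, -1, 0], [0, 3, 2]].
det(A - λI) = 0 gives eigenvalues λ = 1, 2, -1.
For λ=1: eigenvector (1,0,0).
For λ=2: eigenvector (-2,0,-1).
For λ=-1: eigenvector (-4,1,-1).
General solution: K_1e^(t)(1,0,0) + K_2e^(2t)(-2,0,-1) + K_3e^(-t)(-4,1,-1).

x(t) = K_1e^(t) - 2K_2e^(2t) - 4K_3e^(-t), y(t) = K_3e^(-t), z(t) = -K_2e^(2t) - K_3e^(-t)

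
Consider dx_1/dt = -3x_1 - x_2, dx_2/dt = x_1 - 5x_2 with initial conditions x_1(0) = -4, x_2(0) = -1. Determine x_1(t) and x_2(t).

Coefficient matrix A = [[-3, -1], [1, -5]].
Characteristic polynomial det(A - λI) = λ^2 + 8λ + 16 = 0.
Single eigenvalue λ = -4 with algebraic multiplicity 2.
Eigenvector v = (-1,-1); generalized eigenvector w with (A-λI)w=v is (-2,-1).
General solution: e^(-4t)[c_1·v + c_2·(t·v + w)].
Applying x_1(0)=-4, x_2(0)=-1 gives c_1=-2, c_2=3.

x_1(t) = -3te^(-4t) - 4e^(-4t), x_2(t) = -3te^(-4t) - e^(-4t)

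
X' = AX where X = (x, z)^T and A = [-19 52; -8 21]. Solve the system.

x(t) = -3c_1e^(t)sin(4t) - 2c_1e^(t)cos(4t) - 2c_2e^(t)sin(4t) + 3c_2e^(t)cos(4t), z(t) = -c_1e^(t)sin(4t) - c_1e^(t)cos(4t) - c_2e^(t)sin(4t) + c_2e^(t)cos(4t)

Coefficient matrix A = [[-19, 52], [-8, 21]].
Characteristic polynomial det(A - λI) = λ^2 - 2λ + 17 = 0.
Eigenvalues λ = 1 ± 4i (complex conjugate pair).
For λ=1+4i: an eigenvector is (-2,-1) - i(-3,-1) = (-2 + 3i, -1 + i).
A real fundamental pair from Re and Im of e^((1+4i)t)v: X_1 = e^(t)(cos(4t)·(-2,-1) + sin(4t)·(-3,-1)), X_2 = e^(t)(sin(4t)·(-2,-1) - cos(4t)·(-3,-1)).
General solution: c_1X_1 + c_2X_2.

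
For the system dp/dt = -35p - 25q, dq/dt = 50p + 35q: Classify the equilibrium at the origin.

A = [[-35,-25],[50,35]]; det(A-λI) = λ^2 + 25.
λ = 0 ± 5i: zero real part.

center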